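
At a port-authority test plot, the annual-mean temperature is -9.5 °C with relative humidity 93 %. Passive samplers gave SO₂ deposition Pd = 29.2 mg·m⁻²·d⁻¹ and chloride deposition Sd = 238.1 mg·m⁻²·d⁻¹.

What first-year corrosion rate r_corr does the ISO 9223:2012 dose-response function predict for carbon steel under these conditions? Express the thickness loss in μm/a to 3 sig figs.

r_corr = 48.2 μm/a

carbon steel: temperature factor f = +0.150·(-19.5) = -2.9250
  Pd branch = 1.77·Pd^0.52·e^(0.02·RH+f) = 3.527 μm/a
  Sd branch = 0.102·Sd^0.62·e^(0.033·RH+0.04·T) = 44.67 μm/a
  r_corr = 3.527 + 44.67 = 48.2 μm/a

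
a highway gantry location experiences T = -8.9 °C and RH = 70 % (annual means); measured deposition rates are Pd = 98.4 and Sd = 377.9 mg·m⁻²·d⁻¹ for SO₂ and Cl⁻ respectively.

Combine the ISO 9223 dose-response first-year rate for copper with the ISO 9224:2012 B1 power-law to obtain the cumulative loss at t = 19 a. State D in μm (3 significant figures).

D(19) = 3.63 μm

copper: T≤10 °C ⇒ hinge +0.126·(-8.9−10) = -2.3814
  Pd branch = 0.0053·Pd^0.26·e^(0.059·RH+f) = 0.1004 μm/a
  Cl⁻ term: 0.01025·377.9^0.27·exp(0.036·70+0.049·-8.9) = 0.4089
  sum: 0.1004 + 0.4089 → r_corr = 0.5094 μm/a
Long-term exponent b (ISO 9224 Table 2, B1) = 0.667
  D(19) = 0.5094 × 19^0.667 = 0.5094 × 7.127 = 3.63 μm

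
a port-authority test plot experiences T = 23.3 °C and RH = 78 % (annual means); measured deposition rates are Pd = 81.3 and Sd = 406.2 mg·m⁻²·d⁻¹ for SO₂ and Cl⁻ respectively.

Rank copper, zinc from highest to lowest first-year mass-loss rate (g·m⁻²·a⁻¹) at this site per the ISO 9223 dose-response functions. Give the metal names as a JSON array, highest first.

["zinc", "copper"]

copper: temperature factor f = -0.080·(13.3) = -1.0640
  sulphur-dioxide contribution → 0.572 μm/a
  chloride contribution → 2.694 μm/a
  total first-year rate 3.266 μm/a
  mass loss = 3.266 μm/a × 8.96 g/cm³ = 29.26 g·m⁻²·a⁻¹
zinc: T>10 °C ⇒ hinge -0.071·(23.3−10) = -0.9443
  sulphur-dioxide contribution → 1.257 μm/a
  chloride contribution → 7.263 μm/a
  ⇒ r_corr(zinc) = 8.52 μm/a
  mass loss = 8.52 μm/a × 7.14 g/cm³ = 60.83 g·m⁻²·a⁻¹
Ordering by g·m⁻²·a⁻¹: zinc (60.8) > copper (29.3)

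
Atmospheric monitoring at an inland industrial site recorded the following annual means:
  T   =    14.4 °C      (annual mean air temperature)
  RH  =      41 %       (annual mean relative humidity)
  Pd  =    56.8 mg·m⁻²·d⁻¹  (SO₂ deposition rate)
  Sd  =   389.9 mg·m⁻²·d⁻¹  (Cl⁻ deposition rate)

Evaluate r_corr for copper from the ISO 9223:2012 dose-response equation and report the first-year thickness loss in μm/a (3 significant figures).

copper: f(T) = -0.080·(T−10) [T>10 °C] = -0.3520
  sulphur-dioxide contribution → 0.1197 μm/a
  chloride contribution → 0.4547 μm/a
  ⇒ r_corr(copper) = 0.5744 μm/a

r_corr = 0.574 μm/a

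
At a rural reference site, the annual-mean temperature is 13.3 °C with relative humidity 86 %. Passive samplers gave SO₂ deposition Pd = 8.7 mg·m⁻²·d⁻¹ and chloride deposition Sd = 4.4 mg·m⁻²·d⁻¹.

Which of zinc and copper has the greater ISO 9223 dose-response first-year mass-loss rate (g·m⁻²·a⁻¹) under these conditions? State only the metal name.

zinc: T>10 °C ⇒ hinge -0.071·(13.3−10) = -0.2343
  Pd branch = 0.0129·Pd^0.44·e^(0.046·RH+f) = 1.381 μm/a
  Cl⁻ term: 0.0175·4.4^0.57·exp(0.008·86+0.085·13.3) = 0.2509
  r_corr = 1.381 + 0.2509 = 1.632 μm/a
  mass loss = 1.632 μm/a × 7.14 g/cm³ = 11.65 g·m⁻²·a⁻¹
copper: f(T) = -0.080·(T−10) [T>10 °C] = -0.2640
  Pd branch = 0.0053·Pd^0.26·e^(0.059·RH+f) = 1.142 μm/a
  Sd branch = 0.01025·Sd^0.27·e^(0.036·RH+0.049·T) = 0.6487 μm/a
  sum: 1.142 + 0.6487 → r_corr = 1.79 μm/a
  mass loss = 1.79 μm/a × 8.96 g/cm³ = 16.04 g·m⁻²·a⁻¹
Ordering by g·m⁻²·a⁻¹: copper (16) > zinc (11.7)

copper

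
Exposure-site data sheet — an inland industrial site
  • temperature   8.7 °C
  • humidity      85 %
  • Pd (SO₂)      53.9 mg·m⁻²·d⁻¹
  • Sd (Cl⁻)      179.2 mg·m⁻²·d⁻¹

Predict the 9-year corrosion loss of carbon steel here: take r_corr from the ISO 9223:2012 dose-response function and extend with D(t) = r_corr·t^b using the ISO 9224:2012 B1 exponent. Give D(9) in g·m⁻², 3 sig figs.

D(9) = 3.05e+03 g·m⁻²

carbon steel: T≤10 °C ⇒ hinge +0.150·(8.7−10) = -0.1950
  sulphur-dioxide contribution → 63.39 μm/a
  chloride contribution → 59.57 μm/a
  ⇒ r_corr(carbon steel) = 123 μm/a
ISO 9224: D(t) = r_corr · t^b with b = 0.523 (carbon steel, B1)
  D(9) = 123 × 9^0.523 = 123 × 3.156 = 388 μm
  Mass loss = 388 μm × 7.85 g/cm³ = 3046 g·m⁻²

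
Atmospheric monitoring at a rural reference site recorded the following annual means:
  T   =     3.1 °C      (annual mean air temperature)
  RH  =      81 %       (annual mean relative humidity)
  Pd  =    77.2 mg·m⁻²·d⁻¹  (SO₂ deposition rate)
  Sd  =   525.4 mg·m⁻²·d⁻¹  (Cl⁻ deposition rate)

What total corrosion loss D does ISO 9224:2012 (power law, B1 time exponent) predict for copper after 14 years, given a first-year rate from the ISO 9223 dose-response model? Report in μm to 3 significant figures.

copper: temperature factor f = +0.126·(-6.9) = -0.8694
  Pd branch = 0.0053·Pd^0.26·e^(0.059·RH+f) = 0.8184 μm/a
  Cl⁻ term: 0.01025·525.4^0.27·exp(0.036·81+0.049·3.1) = 1.196
  sum: 0.8184 + 1.196 → r_corr = 2.014 μm/a
ISO 9224: D(t) = r_corr · t^b with b = 0.667 (copper, B1)
  D(14) = 2.014 × 14^0.667 = 2.014 × 5.814 = 11.71 μm

D(14) = 11.7 μm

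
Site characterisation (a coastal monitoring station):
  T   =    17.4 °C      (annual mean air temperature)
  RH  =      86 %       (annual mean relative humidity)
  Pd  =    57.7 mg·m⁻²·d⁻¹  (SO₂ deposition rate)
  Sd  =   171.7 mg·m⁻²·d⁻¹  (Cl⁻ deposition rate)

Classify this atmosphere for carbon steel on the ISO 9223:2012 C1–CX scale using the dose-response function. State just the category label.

C5

carbon steel: T>10 °C ⇒ hinge -0.054·(17.4−10) = -0.3996
  sulphur-dioxide contribution → 54.6 μm/a
  chloride contribution → 84.91 μm/a
  ⇒ r_corr(carbon steel) = 139.5 μm/a
Category bounds: 80…200 μm/a bracket r_corr ⇒ C5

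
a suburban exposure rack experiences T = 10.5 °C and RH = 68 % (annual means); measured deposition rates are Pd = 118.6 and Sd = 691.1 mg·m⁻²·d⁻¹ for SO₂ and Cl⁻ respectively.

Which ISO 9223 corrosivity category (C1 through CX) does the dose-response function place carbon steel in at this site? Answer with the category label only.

C5

carbon steel: T>10 °C ⇒ hinge -0.054·(10.5−10) = -0.0270
  Pd branch = 1.77·Pd^0.52·e^(0.02·RH+f) = 80.43 μm/a
  Cl⁻ term: 0.102·691.1^0.62·exp(0.033·68+0.04·10.5) = 84.35
  sum: 80.43 + 84.35 → r_corr = 164.8 μm/a
Category bounds: 80…200 μm/a bracket r_corr ⇒ C5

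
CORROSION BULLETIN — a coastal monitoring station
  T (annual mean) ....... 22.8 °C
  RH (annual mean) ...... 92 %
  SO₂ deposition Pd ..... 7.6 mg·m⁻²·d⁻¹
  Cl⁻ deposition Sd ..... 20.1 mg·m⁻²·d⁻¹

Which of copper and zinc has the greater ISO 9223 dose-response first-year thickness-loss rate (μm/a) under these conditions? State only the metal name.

copper

copper: temperature factor f = -0.080·(12.8) = -1.0240
  sulphur-dioxide contribution → 0.7344 μm/a
  chloride contribution → 1.933 μm/a
  ⇒ r_corr(copper) = 2.667 μm/a
zinc: f(T) = -0.071·(T−10) [T>10 °C] = -0.9088
  sulphur-dioxide contribution → 0.8738 μm/a
  chloride contribution → 1.403 μm/a
  ⇒ r_corr(zinc) = 2.277 μm/a
Ordering by μm/a: copper (2.67) > zinc (2.28)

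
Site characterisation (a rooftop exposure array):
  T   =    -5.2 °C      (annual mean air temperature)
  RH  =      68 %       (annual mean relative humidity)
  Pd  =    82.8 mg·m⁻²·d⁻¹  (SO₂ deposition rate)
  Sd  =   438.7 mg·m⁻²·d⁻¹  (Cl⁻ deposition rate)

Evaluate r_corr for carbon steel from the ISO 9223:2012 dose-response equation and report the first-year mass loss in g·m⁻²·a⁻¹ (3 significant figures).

r_corr = 322 g·m⁻²·a⁻¹

carbon steel: T≤10 °C ⇒ hinge +0.150·(-5.2−10) = -2.2800
  Pd branch = 1.77·Pd^0.52·e^(0.02·RH+f) = 7.011 μm/a
  Cl⁻ term: 0.102·438.7^0.62·exp(0.033·68+0.04·-5.2) = 33.96
  sum: 7.011 + 33.96 → r_corr = 40.97 μm/a
Convert to mass loss: 40.97 μm/a × 7.85 g/cm³ = 321.6 g·m⁻²·a⁻¹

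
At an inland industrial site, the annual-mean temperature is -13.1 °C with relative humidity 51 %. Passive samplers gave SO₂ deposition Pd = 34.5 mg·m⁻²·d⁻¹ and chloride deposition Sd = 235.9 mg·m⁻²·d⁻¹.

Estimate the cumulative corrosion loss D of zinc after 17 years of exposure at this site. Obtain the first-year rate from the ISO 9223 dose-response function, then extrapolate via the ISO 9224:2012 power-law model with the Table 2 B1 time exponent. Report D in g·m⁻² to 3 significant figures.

zinc: f(T) = +0.038·(T−10) [T≤10 °C] = -0.8778
  SO₂ term: 0.0129·34.5^0.44·exp(0.046·51-0.8778) = 0.266
  Cl⁻ term: 0.0175·235.9^0.57·exp(0.008·51+0.085·-13.1) = 0.1946
  r_corr = 0.266 + 0.1946 = 0.4606 μm/a
ISO 9224: D(t) = r_corr · t^b with b = 0.813 (zinc, B1)
  D(17) = 0.4606 × 17^0.813 = 0.4606 × 10.01 = 4.609 μm
  Mass loss = 4.609 μm × 7.14 g/cm³ = 32.91 g·m⁻²

D(17) = 32.9 g·m⁻²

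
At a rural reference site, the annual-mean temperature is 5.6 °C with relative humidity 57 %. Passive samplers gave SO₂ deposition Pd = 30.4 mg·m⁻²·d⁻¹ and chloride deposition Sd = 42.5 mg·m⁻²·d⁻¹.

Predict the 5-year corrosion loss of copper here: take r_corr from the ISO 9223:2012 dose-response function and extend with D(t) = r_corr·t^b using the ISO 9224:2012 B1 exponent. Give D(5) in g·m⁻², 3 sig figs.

copper: T≤10 °C ⇒ hinge +0.126·(5.6−10) = -0.5544
  Pd branch = 0.0053·Pd^0.26·e^(0.059·RH+f) = 0.2136 μm/a
  Sd branch = 0.01025·Sd^0.27·e^(0.036·RH+0.049·T) = 0.2889 μm/a
  r_corr = 0.2136 + 0.2889 = 0.5025 μm/a
Power-law: D(5) = r_corr · 5^0.667
  D(5) = 0.5025 × 5^0.667 = 0.5025 × 2.926 = 1.47 μm
  Mass loss = 1.47 μm × 8.96 g/cm³ = 13.17 g·m⁻²

D(5) = 13.2 g·m⁻²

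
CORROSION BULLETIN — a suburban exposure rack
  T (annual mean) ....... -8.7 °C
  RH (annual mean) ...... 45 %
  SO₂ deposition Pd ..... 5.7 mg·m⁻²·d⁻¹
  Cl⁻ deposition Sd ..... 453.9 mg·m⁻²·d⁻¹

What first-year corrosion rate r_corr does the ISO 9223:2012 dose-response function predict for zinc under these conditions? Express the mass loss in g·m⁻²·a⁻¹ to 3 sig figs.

r_corr = 3.57 g·m⁻²·a⁻¹

zinc: f(T) = +0.038·(T−10) [T≤10 °C] = -0.7106
  sulphur-dioxide contribution → 0.108 μm/a
  chloride contribution → 0.3915 μm/a
  ⇒ r_corr(zinc) = 0.4995 μm/a
Convert to mass loss: 0.4995 μm/a × 7.14 g/cm³ = 3.566 g·m⁻²·a⁻¹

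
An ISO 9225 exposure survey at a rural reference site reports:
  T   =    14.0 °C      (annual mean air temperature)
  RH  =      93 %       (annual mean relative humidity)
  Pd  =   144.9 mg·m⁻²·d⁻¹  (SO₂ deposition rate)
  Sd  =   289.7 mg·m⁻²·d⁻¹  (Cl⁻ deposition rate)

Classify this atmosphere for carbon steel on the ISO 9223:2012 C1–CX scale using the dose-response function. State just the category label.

CX

carbon steel: temperature factor f = -0.054·(4.0) = -0.2160
  sulphur-dioxide contribution → 121.8 μm/a
  chloride contribution → 129.1 μm/a
  ⇒ r_corr(carbon steel) = 251 μm/a
251 μm/a falls in (200, 700] for carbon steel → category CX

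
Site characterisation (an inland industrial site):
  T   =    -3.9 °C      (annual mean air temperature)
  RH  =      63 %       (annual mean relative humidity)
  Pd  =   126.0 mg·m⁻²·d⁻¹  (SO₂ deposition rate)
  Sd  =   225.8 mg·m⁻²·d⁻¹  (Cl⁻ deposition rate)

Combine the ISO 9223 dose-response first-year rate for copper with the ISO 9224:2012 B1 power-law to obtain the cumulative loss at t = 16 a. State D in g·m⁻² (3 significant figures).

D(16) = 27.7 g·m⁻²

copper: f(T) = +0.126·(T−10) [T≤10 °C] = -1.7514
  SO₂ term: 0.0053·126.0^0.26·exp(0.059·63-1.7514) = 0.1331
  Cl⁻ term: 0.01025·225.8^0.27·exp(0.036·63+0.049·-3.9) = 0.3534
  r_corr = 0.1331 + 0.3534 = 0.4864 μm/a
ISO 9224: D(t) = r_corr · t^b with b = 0.667 (copper, B1)
  D(16) = 0.4864 × 16^0.667 = 0.4864 × 6.355 = 3.091 μm
  Mass loss = 3.091 μm × 8.96 g/cm³ = 27.7 g·m⁻²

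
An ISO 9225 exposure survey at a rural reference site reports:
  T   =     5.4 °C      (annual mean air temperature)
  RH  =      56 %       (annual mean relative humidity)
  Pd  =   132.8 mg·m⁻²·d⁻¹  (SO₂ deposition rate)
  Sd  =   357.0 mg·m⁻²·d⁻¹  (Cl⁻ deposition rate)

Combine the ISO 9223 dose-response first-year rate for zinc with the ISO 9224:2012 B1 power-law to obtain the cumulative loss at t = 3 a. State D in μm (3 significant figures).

zinc: T≤10 °C ⇒ hinge +0.038·(5.4−10) = -0.1748
  sulphur-dioxide contribution → 1.224 μm/a
  chloride contribution → 1.236 μm/a
  total first-year rate 2.459 μm/a
ISO 9224: D(t) = r_corr · t^b with b = 0.813 (zinc, B1)
  D(3) = 2.459 × 3^0.813 = 2.459 × 2.443 = 6.008 μm

D(3) = 6.01 μm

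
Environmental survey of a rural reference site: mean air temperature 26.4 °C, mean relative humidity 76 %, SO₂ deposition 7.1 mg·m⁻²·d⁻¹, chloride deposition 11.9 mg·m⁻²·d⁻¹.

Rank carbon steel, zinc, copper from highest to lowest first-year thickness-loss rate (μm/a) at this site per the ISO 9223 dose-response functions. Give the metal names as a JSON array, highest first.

carbon steel: f(T) = -0.054·(T−10) [T>10 °C] = -0.8856
  SO₂ term: 1.77·7.1^0.52·exp(0.02·76-0.8856) = 9.25
  Cl⁻ term: 0.102·11.9^0.62·exp(0.033·76+0.04·26.4) = 16.72
  r_corr = 9.25 + 16.72 = 25.97 μm/a
zinc: f(T) = -0.071·(T−10) [T>10 °C] = -1.1644
  Pd branch = 0.0129·Pd^0.44·e^(0.046·RH+f) = 0.3146 μm/a
  Sd branch = 0.0175·Sd^0.57·e^(0.008·RH+0.085·T) = 1.244 μm/a
  sum: 0.3146 + 1.244 → r_corr = 1.558 μm/a
copper: temperature factor f = -0.080·(16.4) = -1.3120
  SO₂ term: 0.0053·7.1^0.26·exp(0.059·76-1.3120) = 0.2105
  Sd branch = 0.01025·Sd^0.27·e^(0.036·RH+0.049·T) = 1.125 μm/a
  sum: 0.2105 + 1.125 → r_corr = 1.335 μm/a
Ordering by μm/a: carbon steel (26) > zinc (1.56) > copper (1.34)

["carbon steel", "zinc", "copper"]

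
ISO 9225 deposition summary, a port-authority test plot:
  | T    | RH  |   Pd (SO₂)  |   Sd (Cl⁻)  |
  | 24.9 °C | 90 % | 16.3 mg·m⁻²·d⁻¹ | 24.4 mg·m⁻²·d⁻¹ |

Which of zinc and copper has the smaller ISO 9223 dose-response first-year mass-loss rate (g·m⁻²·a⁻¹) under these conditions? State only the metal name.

zinc: f(T) = -0.071·(T−10) [T>10 °C] = -1.0579
  sulphur-dioxide contribution → 0.9605 μm/a
  chloride contribution → 1.844 μm/a
  total first-year rate 2.804 μm/a
  mass loss = 2.804 μm/a × 7.14 g/cm³ = 20.02 g·m⁻²·a⁻¹
copper: temperature factor f = -0.080·(14.9) = -1.1920
  sulphur-dioxide contribution → 0.6728 μm/a
  chloride contribution → 2.1 μm/a
  total first-year rate 2.773 μm/a
  mass loss = 2.773 μm/a × 8.96 g/cm³ = 24.85 g·m⁻²·a⁻¹
Ordering by g·m⁻²·a⁻¹: copper (24.8) > zinc (20)

zinc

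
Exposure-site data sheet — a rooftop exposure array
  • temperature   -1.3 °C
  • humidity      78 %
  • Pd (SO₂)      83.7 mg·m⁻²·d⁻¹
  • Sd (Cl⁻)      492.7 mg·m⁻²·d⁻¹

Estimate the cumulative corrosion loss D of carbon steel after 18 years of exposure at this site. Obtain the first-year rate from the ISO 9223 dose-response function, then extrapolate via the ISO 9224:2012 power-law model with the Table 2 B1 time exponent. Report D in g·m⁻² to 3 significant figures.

carbon steel: T≤10 °C ⇒ hinge +0.150·(-1.3−10) = -1.6950
  Pd branch = 1.77·Pd^0.52·e^(0.02·RH+f) = 15.46 μm/a
  Sd branch = 0.102·Sd^0.62·e^(0.033·RH+0.04·T) = 59.33 μm/a
  sum: 15.46 + 59.33 → r_corr = 74.79 μm/a
Long-term exponent b (ISO 9224 Table 2, B1) = 0.523
  D(18) = 74.79 × 18^0.523 = 74.79 × 4.534 = 339.1 μm
  Mass loss = 339.1 μm × 7.85 g/cm³ = 2662 g·m⁻²

D(18) = 2.66e+03 g·m⁻²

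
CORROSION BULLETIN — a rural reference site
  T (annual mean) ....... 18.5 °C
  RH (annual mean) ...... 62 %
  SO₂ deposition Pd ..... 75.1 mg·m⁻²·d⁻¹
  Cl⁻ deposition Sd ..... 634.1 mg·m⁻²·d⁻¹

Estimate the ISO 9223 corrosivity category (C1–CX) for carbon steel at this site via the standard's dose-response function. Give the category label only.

carbon steel: f(T) = -0.054·(T−10) [T>10 °C] = -0.4590
  sulphur-dioxide contribution → 36.52 μm/a
  chloride contribution → 90.34 μm/a
  total first-year rate 126.9 μm/a
Category bounds: 80…200 μm/a bracket r_corr ⇒ C5

C5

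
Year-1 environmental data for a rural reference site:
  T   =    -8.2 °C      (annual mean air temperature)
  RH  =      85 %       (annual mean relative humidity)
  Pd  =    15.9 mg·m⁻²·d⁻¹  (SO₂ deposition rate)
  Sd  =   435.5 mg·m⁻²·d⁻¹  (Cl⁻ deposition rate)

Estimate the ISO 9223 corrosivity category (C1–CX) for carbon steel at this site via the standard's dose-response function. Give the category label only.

carbon steel: temperature factor f = +0.150·(-18.2) = -2.7300
  Pd branch = 1.77·Pd^0.52·e^(0.02·RH+f) = 2.663 μm/a
  Sd branch = 0.102·Sd^0.62·e^(0.033·RH+0.04·T) = 52.54 μm/a
  sum: 2.663 + 52.54 → r_corr = 55.21 μm/a
Category bounds: 50…80 μm/a bracket r_corr ⇒ C4

C4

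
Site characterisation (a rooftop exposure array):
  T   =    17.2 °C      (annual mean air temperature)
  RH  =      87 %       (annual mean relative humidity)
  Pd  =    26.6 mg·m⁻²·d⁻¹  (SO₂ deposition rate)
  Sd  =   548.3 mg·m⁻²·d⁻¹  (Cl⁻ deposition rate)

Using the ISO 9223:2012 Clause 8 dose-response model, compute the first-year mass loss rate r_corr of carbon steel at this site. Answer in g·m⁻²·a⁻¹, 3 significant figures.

r_corr = 1.70e+03 g·m⁻²·a⁻¹

carbon steel: T>10 °C ⇒ hinge -0.054·(17.2−10) = -0.3888
  Pd branch = 1.77·Pd^0.52·e^(0.02·RH+f) = 37.65 μm/a
  Sd branch = 0.102·Sd^0.62·e^(0.033·RH+0.04·T) = 178.8 μm/a
  r_corr = 37.65 + 178.8 = 216.5 μm/a
Convert to mass loss: 216.5 μm/a × 7.85 g/cm³ = 1699 g·m⁻²·a⁻¹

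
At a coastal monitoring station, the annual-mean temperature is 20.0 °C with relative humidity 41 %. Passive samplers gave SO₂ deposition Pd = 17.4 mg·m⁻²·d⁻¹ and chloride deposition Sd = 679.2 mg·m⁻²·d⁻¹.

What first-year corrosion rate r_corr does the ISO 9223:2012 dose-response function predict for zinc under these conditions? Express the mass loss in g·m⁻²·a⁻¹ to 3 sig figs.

zinc: f(T) = -0.071·(T−10) [T>10 °C] = -0.7100
  sulphur-dioxide contribution → 0.1469 μm/a
  chloride contribution → 5.47 μm/a
  ⇒ r_corr(zinc) = 5.617 μm/a
Convert to mass loss: 5.617 μm/a × 7.14 g/cm³ = 40.11 g·m⁻²·a⁻¹

r_corr = 40.1 g·m⁻²·a⁻¹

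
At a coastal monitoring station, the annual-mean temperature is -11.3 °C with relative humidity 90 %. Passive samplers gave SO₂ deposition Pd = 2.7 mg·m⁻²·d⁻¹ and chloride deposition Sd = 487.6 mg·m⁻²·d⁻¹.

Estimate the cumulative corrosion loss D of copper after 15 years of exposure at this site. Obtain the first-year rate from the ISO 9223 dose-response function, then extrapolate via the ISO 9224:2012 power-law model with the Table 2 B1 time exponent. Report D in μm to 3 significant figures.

D(15) = 5.45 μm

copper: f(T) = +0.126·(T−10) [T≤10 °C] = -2.6838
  Pd branch = 0.0053·Pd^0.26·e^(0.059·RH+f) = 0.09484 μm/a
  Sd branch = 0.01025·Sd^0.27·e^(0.036·RH+0.049·T) = 0.8001 μm/a
  sum: 0.09484 + 0.8001 → r_corr = 0.8949 μm/a
Power-law: D(15) = r_corr · 15^0.667
  D(15) = 0.8949 × 15^0.667 = 0.8949 × 6.088 = 5.448 μm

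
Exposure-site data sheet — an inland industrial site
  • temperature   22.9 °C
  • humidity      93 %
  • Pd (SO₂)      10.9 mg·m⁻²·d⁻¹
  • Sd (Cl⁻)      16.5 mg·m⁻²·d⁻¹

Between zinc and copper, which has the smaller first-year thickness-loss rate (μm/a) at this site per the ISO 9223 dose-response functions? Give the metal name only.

zinc: temperature factor f = -0.071·(12.9) = -0.9159
  sulphur-dioxide contribution → 1.065 μm/a
  chloride contribution → 1.275 μm/a
  total first-year rate 2.34 μm/a
copper: T>10 °C ⇒ hinge -0.080·(22.9−10) = -1.0320
  sulphur-dioxide contribution → 0.8488 μm/a
  chloride contribution → 1.909 μm/a
  ⇒ r_corr(copper) = 2.758 μm/a
Ordering by μm/a: copper (2.76) > zinc (2.34)

zinc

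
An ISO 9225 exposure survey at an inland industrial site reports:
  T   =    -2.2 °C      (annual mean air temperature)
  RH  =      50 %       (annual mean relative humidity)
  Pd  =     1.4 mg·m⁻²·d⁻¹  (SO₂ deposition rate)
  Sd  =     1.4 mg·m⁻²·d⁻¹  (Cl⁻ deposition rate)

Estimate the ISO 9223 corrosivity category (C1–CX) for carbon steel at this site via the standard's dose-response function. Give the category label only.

carbon steel: T≤10 °C ⇒ hinge +0.150·(-2.2−10) = -1.8300
  Pd branch = 1.77·Pd^0.52·e^(0.02·RH+f) = 0.9194 μm/a
  Sd branch = 0.102·Sd^0.62·e^(0.033·RH+0.04·T) = 0.5992 μm/a
  r_corr = 0.9194 + 0.5992 = 1.519 μm/a
Category bounds: 1.3…25 μm/a bracket r_corr ⇒ C2

C2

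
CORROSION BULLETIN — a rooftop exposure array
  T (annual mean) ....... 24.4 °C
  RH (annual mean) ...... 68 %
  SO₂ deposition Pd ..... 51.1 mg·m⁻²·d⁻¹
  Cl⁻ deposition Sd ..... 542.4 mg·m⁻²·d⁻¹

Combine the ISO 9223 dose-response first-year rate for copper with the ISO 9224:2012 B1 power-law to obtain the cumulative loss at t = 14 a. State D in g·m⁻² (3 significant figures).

copper: temperature factor f = -0.080·(14.4) = -1.1520
  sulphur-dioxide contribution → 0.2574 μm/a
  chloride contribution → 2.145 μm/a
  total first-year rate 2.402 μm/a
Power-law: D(14) = r_corr · 14^0.667
  D(14) = 2.402 × 14^0.667 = 2.402 × 5.814 = 13.97 μm
  Mass loss = 13.97 μm × 8.96 g/cm³ = 125.1 g·m⁻²

D(14) = 125 g·m⁻²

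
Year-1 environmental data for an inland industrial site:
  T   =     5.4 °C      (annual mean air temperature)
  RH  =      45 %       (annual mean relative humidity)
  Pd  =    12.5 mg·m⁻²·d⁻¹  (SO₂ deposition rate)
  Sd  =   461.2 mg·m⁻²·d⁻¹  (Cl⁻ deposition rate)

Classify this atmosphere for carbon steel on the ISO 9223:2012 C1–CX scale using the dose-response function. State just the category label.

C3

carbon steel: temperature factor f = +0.150·(-4.6) = -0.6900
  SO₂ term: 1.77·12.5^0.52·exp(0.02·45-0.6900) = 8.12
  Sd branch = 0.102·Sd^0.62·e^(0.033·RH+0.04·T) = 25.06 μm/a
  r_corr = 8.12 + 25.06 = 33.18 μm/a
33.2 μm/a falls in (25, 50] for carbon steel → category C3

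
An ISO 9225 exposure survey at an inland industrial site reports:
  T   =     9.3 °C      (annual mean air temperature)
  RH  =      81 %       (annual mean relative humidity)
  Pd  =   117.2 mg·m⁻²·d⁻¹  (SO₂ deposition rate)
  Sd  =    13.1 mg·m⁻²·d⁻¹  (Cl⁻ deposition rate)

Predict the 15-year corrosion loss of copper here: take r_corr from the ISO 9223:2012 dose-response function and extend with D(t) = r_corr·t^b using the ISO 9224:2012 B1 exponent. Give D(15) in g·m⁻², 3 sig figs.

copper: f(T) = +0.126·(T−10) [T≤10 °C] = -0.0882
  sulphur-dioxide contribution → 1.992 μm/a
  chloride contribution → 0.598 μm/a
  total first-year rate 2.59 μm/a
ISO 9224: D(t) = r_corr · t^b with b = 0.667 (copper, B1)
  D(15) = 2.59 × 15^0.667 = 2.59 × 6.088 = 15.77 μm
  Mass loss = 15.77 μm × 8.96 g/cm³ = 141.3 g·m⁻²

D(15) = 141 g·m⁻²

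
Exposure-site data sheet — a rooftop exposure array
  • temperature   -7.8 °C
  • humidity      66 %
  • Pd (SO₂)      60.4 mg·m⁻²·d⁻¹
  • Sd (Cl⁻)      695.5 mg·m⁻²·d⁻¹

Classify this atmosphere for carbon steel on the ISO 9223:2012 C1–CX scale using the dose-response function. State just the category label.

C3

carbon steel: temperature factor f = +0.150·(-17.8) = -2.6700
  sulphur-dioxide contribution → 3.871 μm/a
  chloride contribution → 38.13 μm/a
  total first-year rate 42 μm/a
Category bounds: 25…50 μm/a bracket r_corr ⇒ C3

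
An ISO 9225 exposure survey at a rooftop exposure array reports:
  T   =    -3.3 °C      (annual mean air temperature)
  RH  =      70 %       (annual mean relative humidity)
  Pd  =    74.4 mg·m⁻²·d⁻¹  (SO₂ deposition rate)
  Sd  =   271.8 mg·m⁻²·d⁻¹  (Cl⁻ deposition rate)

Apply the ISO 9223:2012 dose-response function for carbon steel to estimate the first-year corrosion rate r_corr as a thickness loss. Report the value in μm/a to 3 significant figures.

r_corr = 38.3 μm/a

carbon steel: temperature factor f = +0.150·(-13.3) = -1.9950
  SO₂ term: 1.77·74.4^0.52·exp(0.02·70-1.9950) = 9.179
  Sd branch = 0.102·Sd^0.62·e^(0.033·RH+0.04·T) = 29.09 μm/a
  r_corr = 9.179 + 29.09 = 38.27 μm/a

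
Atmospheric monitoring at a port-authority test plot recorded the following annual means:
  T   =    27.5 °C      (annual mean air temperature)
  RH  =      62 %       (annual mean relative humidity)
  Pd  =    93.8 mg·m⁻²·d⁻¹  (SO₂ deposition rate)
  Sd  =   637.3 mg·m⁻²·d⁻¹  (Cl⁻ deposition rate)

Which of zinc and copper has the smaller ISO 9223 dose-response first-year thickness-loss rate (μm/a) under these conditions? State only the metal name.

zinc: temperature factor f = -0.071·(17.5) = -1.2425
  SO₂ term: 0.0129·93.8^0.44·exp(0.046·62-1.2425) = 0.4757
  Sd branch = 0.0175·Sd^0.57·e^(0.008·RH+0.085·T) = 11.81 μm/a
  r_corr = 0.4757 + 11.81 = 12.28 μm/a
copper: temperature factor f = -0.080·(17.5) = -1.4000
  Pd branch = 0.0053·Pd^0.26·e^(0.059·RH+f) = 0.1651 μm/a
  Sd branch = 0.01025·Sd^0.27·e^(0.036·RH+0.049·T) = 2.101 μm/a
  sum: 0.1651 + 2.101 → r_corr = 2.266 μm/a
Ordering by μm/a: zinc (12.3) > copper (2.27)

copper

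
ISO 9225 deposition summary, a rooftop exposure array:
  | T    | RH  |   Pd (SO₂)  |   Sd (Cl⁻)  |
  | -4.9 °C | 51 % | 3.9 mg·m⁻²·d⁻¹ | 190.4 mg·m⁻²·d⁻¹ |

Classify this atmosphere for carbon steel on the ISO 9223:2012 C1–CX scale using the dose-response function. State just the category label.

C2

carbon steel: T≤10 °C ⇒ hinge +0.150·(-4.9−10) = -2.2350
  SO₂ term: 1.77·3.9^0.52·exp(0.02·51-2.2350) = 1.066
  Sd branch = 0.102·Sd^0.62·e^(0.033·RH+0.04·T) = 11.69 μm/a
  r_corr = 1.066 + 11.69 = 12.76 μm/a
Category bounds: 1.3…25 μm/a bracket r_corr ⇒ C2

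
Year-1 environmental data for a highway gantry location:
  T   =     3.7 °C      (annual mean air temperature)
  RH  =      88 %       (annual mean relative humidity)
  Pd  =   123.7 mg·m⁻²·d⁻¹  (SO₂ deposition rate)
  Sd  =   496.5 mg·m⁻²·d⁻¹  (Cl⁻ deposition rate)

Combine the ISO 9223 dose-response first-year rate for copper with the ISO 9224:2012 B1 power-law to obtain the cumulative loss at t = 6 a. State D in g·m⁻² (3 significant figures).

copper: f(T) = +0.126·(T−10) [T≤10 °C] = -0.7938
  SO₂ term: 0.0053·123.7^0.26·exp(0.059·88-0.7938) = 1.508
  Cl⁻ term: 0.01025·496.5^0.27·exp(0.036·88+0.049·3.7) = 1.56
  sum: 1.508 + 1.56 → r_corr = 3.068 μm/a
Long-term exponent b (ISO 9224 Table 2, B1) = 0.667
  D(6) = 3.068 × 6^0.667 = 3.068 × 3.304 = 10.14 μm
  Mass loss = 10.14 μm × 8.96 g/cm³ = 90.83 g·m⁻²

D(6) = 90.8 g·m⁻²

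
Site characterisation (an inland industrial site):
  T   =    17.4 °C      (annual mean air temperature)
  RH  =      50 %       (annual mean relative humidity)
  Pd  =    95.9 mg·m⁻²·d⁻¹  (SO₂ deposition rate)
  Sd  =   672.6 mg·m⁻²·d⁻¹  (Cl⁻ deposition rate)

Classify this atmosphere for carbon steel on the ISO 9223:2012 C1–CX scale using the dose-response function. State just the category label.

C5

carbon steel: temperature factor f = -0.054·(7.4) = -0.3996
  sulphur-dioxide contribution → 34.62 μm/a
  chloride contribution → 60.35 μm/a
  ⇒ r_corr(carbon steel) = 94.96 μm/a
Category bounds: 80…200 μm/a bracket r_corr ⇒ C5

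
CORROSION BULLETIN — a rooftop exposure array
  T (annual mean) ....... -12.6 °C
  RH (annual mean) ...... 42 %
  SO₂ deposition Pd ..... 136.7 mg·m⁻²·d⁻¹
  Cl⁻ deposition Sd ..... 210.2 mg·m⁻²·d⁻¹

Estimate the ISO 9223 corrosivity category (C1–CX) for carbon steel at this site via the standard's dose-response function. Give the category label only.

carbon steel: f(T) = +0.150·(T−10) [T≤10 °C] = -3.3900
  Pd branch = 1.77·Pd^0.52·e^(0.02·RH+f) = 1.783 μm/a
  Cl⁻ term: 0.102·210.2^0.62·exp(0.033·42+0.04·-12.6) = 6.787
  r_corr = 1.783 + 6.787 = 8.57 μm/a
ISO 9223 Table 2 (carbon steel): 1.3 < 8.57 ≤ 25 μm/a ⇒ C2

C2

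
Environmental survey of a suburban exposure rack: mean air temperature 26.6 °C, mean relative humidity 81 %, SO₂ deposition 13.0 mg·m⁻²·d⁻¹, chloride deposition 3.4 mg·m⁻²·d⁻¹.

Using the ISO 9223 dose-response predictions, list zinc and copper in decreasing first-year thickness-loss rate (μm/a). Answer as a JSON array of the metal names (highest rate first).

zinc: T>10 °C ⇒ hinge -0.071·(26.6−10) = -1.1786
  SO₂ term: 0.0129·13.0^0.44·exp(0.046·81-1.1786) = 0.5094
  Sd branch = 0.0175·Sd^0.57·e^(0.008·RH+0.085·T) = 0.6447 μm/a
  sum: 0.5094 + 0.6447 → r_corr = 1.154 μm/a
copper: T>10 °C ⇒ hinge -0.080·(26.6−10) = -1.3280
  Pd branch = 0.0053·Pd^0.26·e^(0.059·RH+f) = 0.3256 μm/a
  Sd branch = 0.01025·Sd^0.27·e^(0.036·RH+0.049·T) = 0.9698 μm/a
  r_corr = 0.3256 + 0.9698 = 1.295 μm/a
Ordering by μm/a: copper (1.3) > zinc (1.15)

["copper", "zinc"]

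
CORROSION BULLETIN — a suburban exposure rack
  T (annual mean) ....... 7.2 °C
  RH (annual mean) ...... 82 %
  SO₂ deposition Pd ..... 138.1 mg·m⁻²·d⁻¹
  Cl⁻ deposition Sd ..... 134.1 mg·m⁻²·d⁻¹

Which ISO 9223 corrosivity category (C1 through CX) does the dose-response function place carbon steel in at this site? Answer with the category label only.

C5

carbon steel: temperature factor f = +0.150·(-2.8) = -0.4200
  sulphur-dioxide contribution → 77.75 μm/a
  chloride contribution → 42.45 μm/a
  total first-year rate 120.2 μm/a
Category bounds: 80…200 μm/a bracket r_corr ⇒ C5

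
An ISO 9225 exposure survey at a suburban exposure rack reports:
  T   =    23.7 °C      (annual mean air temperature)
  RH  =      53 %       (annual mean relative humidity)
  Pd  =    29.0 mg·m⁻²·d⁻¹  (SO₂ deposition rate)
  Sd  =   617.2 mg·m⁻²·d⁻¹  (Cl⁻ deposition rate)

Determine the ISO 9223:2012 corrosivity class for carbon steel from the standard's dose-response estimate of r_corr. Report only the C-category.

C5

carbon steel: f(T) = -0.054·(T−10) [T>10 °C] = -0.7398
  Pd branch = 1.77·Pd^0.52·e^(0.02·RH+f) = 14.04 μm/a
  Cl⁻ term: 0.102·617.2^0.62·exp(0.033·53+0.04·23.7) = 81.27
  r_corr = 14.04 + 81.27 = 95.32 μm/a
Category bounds: 80…200 μm/a bracket r_corr ⇒ C5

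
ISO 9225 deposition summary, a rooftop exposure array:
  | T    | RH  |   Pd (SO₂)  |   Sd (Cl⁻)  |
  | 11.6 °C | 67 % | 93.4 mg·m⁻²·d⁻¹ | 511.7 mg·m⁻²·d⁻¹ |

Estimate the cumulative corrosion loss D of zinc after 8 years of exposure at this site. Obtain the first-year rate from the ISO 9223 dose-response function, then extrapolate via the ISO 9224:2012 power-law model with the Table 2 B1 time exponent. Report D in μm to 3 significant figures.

zinc: T>10 °C ⇒ hinge -0.071·(11.6−10) = -0.1136
  SO₂ term: 0.0129·93.4^0.44·exp(0.046·67-0.1136) = 1.848
  Cl⁻ term: 0.0175·511.7^0.57·exp(0.008·67+0.085·11.6) = 2.807
  r_corr = 1.848 + 2.807 = 4.655 μm/a
Long-term exponent b (ISO 9224 Table 2, B1) = 0.813
  D(8) = 4.655 × 8^0.813 = 4.655 × 5.423 = 25.24 μm

D(8) = 25.2 μm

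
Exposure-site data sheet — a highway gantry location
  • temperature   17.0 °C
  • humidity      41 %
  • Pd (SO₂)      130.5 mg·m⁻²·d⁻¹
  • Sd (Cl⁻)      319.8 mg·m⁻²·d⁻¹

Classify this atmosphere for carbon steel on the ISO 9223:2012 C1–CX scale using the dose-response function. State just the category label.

C4

carbon steel: f(T) = -0.054·(T−10) [T>10 °C] = -0.3780
  SO₂ term: 1.77·130.5^0.52·exp(0.02·41-0.3780) = 34.68
  Cl⁻ term: 0.102·319.8^0.62·exp(0.033·41+0.04·17.0) = 27.83
  r_corr = 34.68 + 27.83 = 62.51 μm/a
62.5 μm/a falls in (50, 80] for carbon steel → category C4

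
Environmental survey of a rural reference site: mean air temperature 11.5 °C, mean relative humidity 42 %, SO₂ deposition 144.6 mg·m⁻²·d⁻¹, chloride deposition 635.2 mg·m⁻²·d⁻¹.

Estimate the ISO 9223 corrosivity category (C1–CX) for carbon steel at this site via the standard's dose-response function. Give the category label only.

C5

carbon steel: temperature factor f = -0.054·(1.5) = -0.0810
  sulphur-dioxide contribution → 50.22 μm/a
  chloride contribution → 35.33 μm/a
  ⇒ r_corr(carbon steel) = 85.55 μm/a
85.5 μm/a falls in (80, 200] for carbon steel → category C5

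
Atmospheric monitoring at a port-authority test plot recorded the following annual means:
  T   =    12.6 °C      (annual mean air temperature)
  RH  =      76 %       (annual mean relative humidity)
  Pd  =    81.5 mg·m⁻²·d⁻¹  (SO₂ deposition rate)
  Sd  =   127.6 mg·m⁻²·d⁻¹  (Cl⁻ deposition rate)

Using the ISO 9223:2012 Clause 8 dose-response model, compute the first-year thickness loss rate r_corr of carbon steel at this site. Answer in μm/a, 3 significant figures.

r_corr = 111 μm/a

carbon steel: T>10 °C ⇒ hinge -0.054·(12.6−10) = -0.1404
  SO₂ term: 1.77·81.5^0.52·exp(0.02·76-0.1404) = 69.33
  Cl⁻ term: 0.102·127.6^0.62·exp(0.033·76+0.04·12.6) = 41.91
  r_corr = 69.33 + 41.91 = 111.2 μm/a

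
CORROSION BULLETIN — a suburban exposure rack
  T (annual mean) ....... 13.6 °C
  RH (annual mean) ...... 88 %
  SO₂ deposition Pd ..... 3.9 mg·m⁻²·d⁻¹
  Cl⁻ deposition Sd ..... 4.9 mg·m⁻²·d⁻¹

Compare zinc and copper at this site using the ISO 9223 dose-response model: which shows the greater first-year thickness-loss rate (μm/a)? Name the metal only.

copper

zinc: f(T) = -0.071·(T−10) [T>10 °C] = -0.2556
  sulphur-dioxide contribution → 1.042 μm/a
  chloride contribution → 0.2781 μm/a
  ⇒ r_corr(zinc) = 1.32 μm/a
copper: f(T) = -0.080·(T−10) [T>10 °C] = -0.2880
  sulphur-dioxide contribution → 1.018 μm/a
  chloride contribution → 0.7283 μm/a
  total first-year rate 1.746 μm/a
Ordering by μm/a: copper (1.75) > zinc (1.32)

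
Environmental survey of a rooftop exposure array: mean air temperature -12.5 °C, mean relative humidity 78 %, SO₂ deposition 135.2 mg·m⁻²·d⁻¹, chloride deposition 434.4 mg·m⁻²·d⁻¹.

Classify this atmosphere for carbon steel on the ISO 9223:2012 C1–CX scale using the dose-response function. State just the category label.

C3

carbon steel: T≤10 °C ⇒ hinge +0.150·(-12.5−10) = -3.3750
  SO₂ term: 1.77·135.2^0.52·exp(0.02·78-3.3750) = 3.697
  Cl⁻ term: 0.102·434.4^0.62·exp(0.033·78+0.04·-12.5) = 35.06
  r_corr = 3.697 + 35.06 = 38.76 μm/a
Category bounds: 25…50 μm/a bracket r_corr ⇒ C3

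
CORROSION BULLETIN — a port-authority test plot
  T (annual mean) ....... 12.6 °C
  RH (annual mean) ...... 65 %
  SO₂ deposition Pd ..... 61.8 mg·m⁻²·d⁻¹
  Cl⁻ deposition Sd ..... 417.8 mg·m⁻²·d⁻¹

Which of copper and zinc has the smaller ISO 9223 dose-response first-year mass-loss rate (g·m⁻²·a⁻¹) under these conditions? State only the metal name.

copper: temperature factor f = -0.080·(2.6) = -0.2080
  SO₂ term: 0.0053·61.8^0.26·exp(0.059·65-0.2080) = 0.5823
  Cl⁻ term: 0.01025·417.8^0.27·exp(0.036·65+0.049·12.6) = 1.006
  sum: 0.5823 + 1.006 → r_corr = 1.589 μm/a
  mass loss = 1.589 μm/a × 8.96 g/cm³ = 14.23 g·m⁻²·a⁻¹
zinc: f(T) = -0.071·(T−10) [T>10 °C] = -0.1846
  Pd branch = 0.0129·Pd^0.44·e^(0.046·RH+f) = 1.309 μm/a
  Sd branch = 0.0175·Sd^0.57·e^(0.008·RH+0.085·T) = 2.679 μm/a
  sum: 1.309 + 2.679 → r_corr = 3.988 μm/a
  mass loss = 3.988 μm/a × 7.14 g/cm³ = 28.47 g·m⁻²·a⁻¹
Ordering by g·m⁻²·a⁻¹: zinc (28.5) > copper (14.2)

copper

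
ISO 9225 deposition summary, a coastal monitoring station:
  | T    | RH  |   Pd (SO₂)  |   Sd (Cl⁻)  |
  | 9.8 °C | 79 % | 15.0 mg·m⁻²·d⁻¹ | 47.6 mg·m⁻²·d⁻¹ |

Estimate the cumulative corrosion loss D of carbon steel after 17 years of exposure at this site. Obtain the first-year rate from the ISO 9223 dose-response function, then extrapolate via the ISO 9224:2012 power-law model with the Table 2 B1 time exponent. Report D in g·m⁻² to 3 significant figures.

D(17) = 1.95e+03 g·m⁻²

carbon steel: T≤10 °C ⇒ hinge +0.150·(9.8−10) = -0.0300
  Pd branch = 1.77·Pd^0.52·e^(0.02·RH+f) = 34.1 μm/a
  Cl⁻ term: 0.102·47.6^0.62·exp(0.033·79+0.04·9.8) = 22.45
  r_corr = 34.1 + 22.45 = 56.54 μm/a
Power-law: D(17) = r_corr · 17^0.523
  D(17) = 56.54 × 17^0.523 = 56.54 × 4.401 = 248.8 μm
  Mass loss = 248.8 μm × 7.85 g/cm³ = 1953 g·m⁻²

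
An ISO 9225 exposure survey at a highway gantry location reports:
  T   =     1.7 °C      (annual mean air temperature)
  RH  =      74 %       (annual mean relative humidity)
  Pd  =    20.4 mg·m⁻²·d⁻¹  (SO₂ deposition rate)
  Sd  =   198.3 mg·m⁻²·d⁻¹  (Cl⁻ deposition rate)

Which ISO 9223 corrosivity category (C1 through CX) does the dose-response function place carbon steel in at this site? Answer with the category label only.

C3

carbon steel: f(T) = +0.150·(T−10) [T≤10 °C] = -1.2450
  sulphur-dioxide contribution → 10.74 μm/a
  chloride contribution → 33.34 μm/a
  total first-year rate 44.09 μm/a
44.1 μm/a falls in (25, 50] for carbon steel → category C3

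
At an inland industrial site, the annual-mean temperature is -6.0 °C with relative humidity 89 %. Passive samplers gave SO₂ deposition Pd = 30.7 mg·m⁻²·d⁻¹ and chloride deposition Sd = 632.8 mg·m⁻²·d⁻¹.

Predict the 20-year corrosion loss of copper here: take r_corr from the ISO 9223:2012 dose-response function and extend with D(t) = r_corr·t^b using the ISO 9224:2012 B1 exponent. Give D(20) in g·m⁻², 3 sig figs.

D(20) = 92.6 g·m⁻²

copper: f(T) = +0.126·(T−10) [T≤10 °C] = -2.0160
  Pd branch = 0.0053·Pd^0.26·e^(0.059·RH+f) = 0.328 μm/a
  Cl⁻ term: 0.01025·632.8^0.27·exp(0.036·89+0.049·-6.0) = 1.074
  r_corr = 0.328 + 1.074 = 1.402 μm/a
Long-term exponent b (ISO 9224 Table 2, B1) = 0.667
  D(20) = 1.402 × 20^0.667 = 1.402 × 7.375 = 10.34 μm
  Mass loss = 10.34 μm × 8.96 g/cm³ = 92.63 g·m⁻²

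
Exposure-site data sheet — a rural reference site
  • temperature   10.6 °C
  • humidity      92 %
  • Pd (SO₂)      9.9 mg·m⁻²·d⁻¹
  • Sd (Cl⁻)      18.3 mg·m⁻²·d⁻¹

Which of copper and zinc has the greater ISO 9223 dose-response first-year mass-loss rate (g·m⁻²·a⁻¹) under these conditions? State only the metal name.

copper: f(T) = -0.080·(T−10) [T>10 °C] = -0.0480
  sulphur-dioxide contribution → 2.088 μm/a
  chloride contribution → 1.036 μm/a
  ⇒ r_corr(copper) = 3.124 μm/a
  mass loss = 3.124 μm/a × 8.96 g/cm³ = 27.99 g·m⁻²·a⁻¹
zinc: T>10 °C ⇒ hinge -0.071·(10.6−10) = -0.0426
  sulphur-dioxide contribution → 2.334 μm/a
  chloride contribution → 0.4716 μm/a
  ⇒ r_corr(zinc) = 2.806 μm/a
  mass loss = 2.806 μm/a × 7.14 g/cm³ = 20.03 g·m⁻²·a⁻¹
Ordering by g·m⁻²·a⁻¹: copper (28) > zinc (20)

copper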